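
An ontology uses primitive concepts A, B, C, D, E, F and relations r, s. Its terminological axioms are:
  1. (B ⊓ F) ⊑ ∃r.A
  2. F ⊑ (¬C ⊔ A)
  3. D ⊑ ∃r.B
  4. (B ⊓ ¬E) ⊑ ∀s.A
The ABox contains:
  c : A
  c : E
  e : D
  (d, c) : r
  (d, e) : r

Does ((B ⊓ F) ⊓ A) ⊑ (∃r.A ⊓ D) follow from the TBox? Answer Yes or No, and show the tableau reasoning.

No

1. ((B ⊓ F) ⊓ A) ⊑ (∃r.A ⊓ D)  ⇔  (((B ⊓ F) ⊓ A) ⊓ (∀r.¬A ⊔ ¬D)) unsat w.r.t. T
   apply at x₀: (B ⊓ F)⊑∃r.A; F⊑(¬C ⊔ A)
   open: L(x₀) ⊇ {A, B, E, F, ¬D, …} (+ ∃-successors)
2. Hence ((B ⊓ F) ⊓ A) ⊑ (∃r.A ⊓ D): not entailed.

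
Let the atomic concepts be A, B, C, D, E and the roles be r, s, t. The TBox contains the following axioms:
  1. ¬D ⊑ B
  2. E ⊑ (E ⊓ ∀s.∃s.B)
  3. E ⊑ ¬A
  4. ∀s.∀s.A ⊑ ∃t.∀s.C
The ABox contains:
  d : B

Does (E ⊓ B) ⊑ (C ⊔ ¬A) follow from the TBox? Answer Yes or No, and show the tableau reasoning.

1. (E ⊓ B) ⊑ (C ⊔ ¬A)  ⇔  ((E ⊓ B) ⊓ (¬C ⊓ A)) unsat w.r.t. T
   all branches close; clash {A, ¬A} at x₀
2. Hence (E ⊓ B) ⊑ (C ⊔ ¬A): entailed.

Yes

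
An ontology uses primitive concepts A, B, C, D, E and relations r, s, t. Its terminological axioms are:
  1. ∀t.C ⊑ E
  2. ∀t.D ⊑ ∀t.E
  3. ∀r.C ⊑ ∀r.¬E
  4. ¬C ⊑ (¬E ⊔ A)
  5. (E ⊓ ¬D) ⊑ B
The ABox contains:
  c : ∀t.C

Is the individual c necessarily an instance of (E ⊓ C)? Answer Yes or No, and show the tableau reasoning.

1. c : (E ⊓ C)?  L(c) = {∀t.C} ∪ {(¬E ⊔ ¬C)}
   apply at c: ∀t.C⊑E
   open: L(c) ⊇ {A, D, E, ¬C, ∀t.C, …} (+ ∃-successors) — c ∉ (E ⊓ C) possible
2. Hence c : (E ⊓ C): not entailed.

No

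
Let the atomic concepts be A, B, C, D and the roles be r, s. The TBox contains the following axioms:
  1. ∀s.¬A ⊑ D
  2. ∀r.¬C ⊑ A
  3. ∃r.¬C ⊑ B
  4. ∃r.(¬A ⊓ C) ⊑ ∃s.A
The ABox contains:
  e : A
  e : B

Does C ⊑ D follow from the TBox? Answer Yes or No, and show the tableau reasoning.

1. C ⊑ D  ⇔  (C ⊓ ¬D) unsat w.r.t. T
   open: L(x₀) ⊇ {C, ¬D, ∀r.C, ∃r.C, ∃s.A} (+ ∃-successors)
2. Hence C ⊑ D: not entailed.

No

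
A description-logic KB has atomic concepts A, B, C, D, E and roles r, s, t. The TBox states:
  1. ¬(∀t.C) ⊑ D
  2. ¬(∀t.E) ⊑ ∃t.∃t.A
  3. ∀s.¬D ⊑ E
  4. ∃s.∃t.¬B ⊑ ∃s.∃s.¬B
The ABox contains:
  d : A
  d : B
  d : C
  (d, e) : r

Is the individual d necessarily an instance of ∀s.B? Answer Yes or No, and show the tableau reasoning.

No

1. d : ∀s.B?  L(d) = {A, B, C} ∪ {∃s.¬B}
   open: L(d) ⊇ {A, B, C, ∀s.∀t.B, ∀t.C, …} (+ ∃-successors) — d ∉ ∀s.B possible
2. Hence d : ∀s.B: not entailed.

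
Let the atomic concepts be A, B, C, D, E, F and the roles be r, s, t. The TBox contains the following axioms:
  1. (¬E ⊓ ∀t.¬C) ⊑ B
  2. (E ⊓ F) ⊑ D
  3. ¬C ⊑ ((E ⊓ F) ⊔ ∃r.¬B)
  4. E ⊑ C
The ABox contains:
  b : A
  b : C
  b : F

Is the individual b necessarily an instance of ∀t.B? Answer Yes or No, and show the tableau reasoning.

No

1. b : ∀t.B?  L(b) = {A, C, F} ∪ {∃t.¬B}
   open: L(b) ⊇ {A, C, D, E, F, …} (+ ∃-successors) — b ∉ ∀t.B possible
2. Hence b : ∀t.B: not entailed.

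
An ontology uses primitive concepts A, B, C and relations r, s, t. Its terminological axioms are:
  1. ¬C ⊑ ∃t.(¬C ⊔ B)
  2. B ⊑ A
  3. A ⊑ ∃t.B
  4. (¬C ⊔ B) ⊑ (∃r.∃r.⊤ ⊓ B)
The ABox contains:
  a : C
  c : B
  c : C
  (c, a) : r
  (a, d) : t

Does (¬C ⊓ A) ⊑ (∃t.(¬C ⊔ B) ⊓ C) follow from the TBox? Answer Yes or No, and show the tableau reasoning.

No

1. (¬C ⊓ A) ⊑ (∃t.(¬C ⊔ B) ⊓ C)  ⇔  ((¬C ⊓ A) ⊓ (∀t.(C ⊓ ¬B) ⊔ ¬C)) unsat w.r.t. T
   apply at x₀: ¬C⊑∃t.(¬C ⊔ B); A⊑∃t.B
   open: L(x₀) ⊇ {A, B, ¬C, ∃r.∃r.⊤, ∃t.(¬C ⊔ B), …} (+ ∃-successors)
2. Hence (¬C ⊓ A) ⊑ (∃t.(¬C ⊔ B) ⊓ C): not entailed.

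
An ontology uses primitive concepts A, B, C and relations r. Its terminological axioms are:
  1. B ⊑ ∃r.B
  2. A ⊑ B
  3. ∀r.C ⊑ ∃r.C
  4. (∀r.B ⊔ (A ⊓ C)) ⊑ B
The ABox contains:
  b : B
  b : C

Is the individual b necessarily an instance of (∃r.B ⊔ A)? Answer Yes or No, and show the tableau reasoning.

Yes

1. b : (∃r.B ⊔ A)?  L(b) = {B, C} ∪ {(∀r.¬B ⊓ ¬A)}
   clash {B, ¬B} at an ∃-successor — b ∈ (∃r.B ⊔ A)
2. Hence b : (∃r.B ⊔ A): entailed.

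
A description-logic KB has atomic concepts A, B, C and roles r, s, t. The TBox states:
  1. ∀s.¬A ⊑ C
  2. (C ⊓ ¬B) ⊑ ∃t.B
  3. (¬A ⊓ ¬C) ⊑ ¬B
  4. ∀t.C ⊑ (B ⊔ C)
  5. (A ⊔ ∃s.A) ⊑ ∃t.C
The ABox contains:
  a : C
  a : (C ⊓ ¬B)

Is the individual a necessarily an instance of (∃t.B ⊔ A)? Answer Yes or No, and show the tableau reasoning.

1. a : (∃t.B ⊔ A)?  L(a) = {C, (C ⊓ ¬B)} ∪ {(∀t.¬B ⊓ ¬A)}
   clash {B, ¬B} at an ∃-successor — a ∈ (∃t.B ⊔ A)
2. Hence a : (∃t.B ⊔ A): entailed.

Yes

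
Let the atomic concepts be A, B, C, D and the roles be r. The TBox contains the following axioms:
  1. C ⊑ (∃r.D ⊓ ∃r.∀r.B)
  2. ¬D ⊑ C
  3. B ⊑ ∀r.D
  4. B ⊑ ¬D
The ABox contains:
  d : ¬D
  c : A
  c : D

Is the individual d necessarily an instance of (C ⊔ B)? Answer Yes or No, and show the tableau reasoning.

1. d : (C ⊔ B)?  L(d) = {¬D} ∪ {(¬C ⊓ ¬B)}
   clash {C, ¬C} at d — d ∈ (C ⊔ B)
2. Hence d : (C ⊔ B): entailed.

Yes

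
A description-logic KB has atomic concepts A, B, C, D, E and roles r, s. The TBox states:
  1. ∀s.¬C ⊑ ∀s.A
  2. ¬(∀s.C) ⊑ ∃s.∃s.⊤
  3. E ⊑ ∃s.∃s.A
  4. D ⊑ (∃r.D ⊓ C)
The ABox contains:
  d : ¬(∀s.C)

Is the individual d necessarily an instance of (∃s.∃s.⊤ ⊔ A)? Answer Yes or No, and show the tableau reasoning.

1. d : (∃s.∃s.⊤ ⊔ A)?  L(d) = {¬(∀s.C)} ∪ {(∀s.∀s.⊥ ⊓ ¬A)}
   clash ⊥ at an ∃-successor — d ∈ (∃s.∃s.⊤ ⊔ A)
2. Hence d : (∃s.∃s.⊤ ⊔ A): entailed.

Yes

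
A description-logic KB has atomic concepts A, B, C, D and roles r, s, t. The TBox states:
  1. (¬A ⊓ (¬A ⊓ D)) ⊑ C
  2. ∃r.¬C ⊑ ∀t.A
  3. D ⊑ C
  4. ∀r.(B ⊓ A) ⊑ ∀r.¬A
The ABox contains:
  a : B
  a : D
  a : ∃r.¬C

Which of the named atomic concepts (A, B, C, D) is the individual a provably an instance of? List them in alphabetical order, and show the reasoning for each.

{B, C, D}

1. a : A?  L(a) = {B, D, ∃r.¬C} ∪ {¬A}
   apply at a: ∃r.¬C⊑∀t.A; D⊑C
   open: L(a) ⊇ {B, C, D, ¬A, ∀t.A, …} (+ ∃-successors) — a ∉ A possible
2. a : B?  L(a) = {B, D, ∃r.¬C} ∪ {¬B}
   clash {B, ¬B} at a — a ∈ B
3. a : C?  L(a) = {B, D, ∃r.¬C} ∪ {¬C}
   clash {C, ¬C} at a — a ∈ C
4. a : D?  L(a) = {B, D, ∃r.¬C} ∪ {¬D}
   clash {D, ¬D} at a — a ∈ D
5. Entailed for a: {B, C, D}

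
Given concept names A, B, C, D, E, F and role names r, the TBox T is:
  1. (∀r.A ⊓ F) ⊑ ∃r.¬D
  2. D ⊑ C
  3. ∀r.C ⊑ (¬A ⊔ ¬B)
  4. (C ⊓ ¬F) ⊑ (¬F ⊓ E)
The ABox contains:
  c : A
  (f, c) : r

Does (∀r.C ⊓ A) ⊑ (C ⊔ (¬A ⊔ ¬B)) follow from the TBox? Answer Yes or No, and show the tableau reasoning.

1. (∀r.C ⊓ A) ⊑ (C ⊔ (¬A ⊔ ¬B))  ⇔  ((∀r.C ⊓ A) ⊓ (¬C ⊓ (A ⊓ B))) unsat w.r.t. T
   all branches close; clash {C, ¬C} at x₀
2. Hence (∀r.C ⊓ A) ⊑ (C ⊔ (¬A ⊔ ¬B)): entailed.

Yes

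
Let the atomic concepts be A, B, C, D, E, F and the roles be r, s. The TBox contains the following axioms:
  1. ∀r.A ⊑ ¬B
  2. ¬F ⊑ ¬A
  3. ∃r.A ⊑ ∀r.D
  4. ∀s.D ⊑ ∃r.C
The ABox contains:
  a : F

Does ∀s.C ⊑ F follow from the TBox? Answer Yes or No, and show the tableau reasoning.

No

1. ∀s.C ⊑ F  ⇔  (∀s.C ⊓ ¬F) unsat w.r.t. T
   apply at x₀: ¬F⊑¬A
   open: L(x₀) ⊇ {¬A, ¬F, ∀r.¬A, ∀s.C, ∃r.¬A, …} (+ ∃-successors)
2. Hence ∀s.C ⊑ F: not entailed.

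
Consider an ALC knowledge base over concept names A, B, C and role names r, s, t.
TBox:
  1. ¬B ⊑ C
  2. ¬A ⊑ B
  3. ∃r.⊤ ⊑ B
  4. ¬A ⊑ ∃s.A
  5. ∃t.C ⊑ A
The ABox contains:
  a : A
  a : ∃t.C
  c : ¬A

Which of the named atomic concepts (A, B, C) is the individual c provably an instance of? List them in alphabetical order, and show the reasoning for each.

1. c : A?  L(c) = {¬A} ∪ {¬A}
   apply at c: ¬A⊑B; ¬A⊑∃s.A
   open: L(c) ⊇ {B, ¬A, ∀t.¬C, ∃s.A} (+ ∃-successors) — c ∉ A possible
2. c : B?  L(c) = {¬A} ∪ {¬B}
   clash {B, ¬B} at c — c ∈ B
3. c : C?  L(c) = {¬A} ∪ {¬C}
   apply at c: ¬A⊑B; ¬A⊑∃s.A
   open: L(c) ⊇ {B, ¬A, ¬C, ∀t.¬C, ∃s.A} (+ ∃-successors) — c ∉ C possible
4. Entailed for c: {B}

{B}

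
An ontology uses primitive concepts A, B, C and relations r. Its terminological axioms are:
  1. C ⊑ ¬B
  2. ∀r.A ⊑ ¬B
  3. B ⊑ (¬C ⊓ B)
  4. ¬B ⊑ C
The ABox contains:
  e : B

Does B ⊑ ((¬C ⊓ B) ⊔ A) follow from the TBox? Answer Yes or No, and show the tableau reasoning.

Yes

1. B ⊑ ((¬C ⊓ B) ⊔ A)  ⇔  (B ⊓ ((C ⊔ ¬B) ⊓ ¬A)) unsat w.r.t. T
   all branches close; clash {B, ¬B} at x₀
2. Hence B ⊑ ((¬C ⊓ B) ⊔ A): entailed.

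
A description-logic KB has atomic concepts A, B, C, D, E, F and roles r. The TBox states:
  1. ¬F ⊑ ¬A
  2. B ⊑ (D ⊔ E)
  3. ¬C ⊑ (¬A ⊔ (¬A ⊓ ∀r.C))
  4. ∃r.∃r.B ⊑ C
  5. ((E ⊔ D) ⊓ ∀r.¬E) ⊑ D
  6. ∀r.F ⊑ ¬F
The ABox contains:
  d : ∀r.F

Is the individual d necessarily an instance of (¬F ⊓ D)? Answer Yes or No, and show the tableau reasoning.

No

1. d : (¬F ⊓ D)?  L(d) = {∀r.F} ∪ {(F ⊔ ¬D)}
   apply at d: ∀r.F⊑¬F
   open: L(d) ⊇ {C, ¬A, ¬B, ¬D, ¬E, …} — d ∉ (¬F ⊓ D) possible
2. Hence d : (¬F ⊓ D): not entailed.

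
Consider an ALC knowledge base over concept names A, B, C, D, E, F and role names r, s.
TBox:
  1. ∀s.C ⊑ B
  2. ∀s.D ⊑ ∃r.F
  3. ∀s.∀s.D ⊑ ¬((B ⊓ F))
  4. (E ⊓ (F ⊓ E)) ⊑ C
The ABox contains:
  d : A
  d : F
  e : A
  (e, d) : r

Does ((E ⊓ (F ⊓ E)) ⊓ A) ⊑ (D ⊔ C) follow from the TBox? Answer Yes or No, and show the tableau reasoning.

Yes

1. ((E ⊓ (F ⊓ E)) ⊓ A) ⊑ (D ⊔ C)  ⇔  (((E ⊓ (F ⊓ E)) ⊓ A) ⊓ (¬D ⊓ ¬C)) unsat w.r.t. T
   all branches close; clash {C, ¬C} at x₀
2. Hence ((E ⊓ (F ⊓ E)) ⊓ A) ⊑ (D ⊔ C): entailed.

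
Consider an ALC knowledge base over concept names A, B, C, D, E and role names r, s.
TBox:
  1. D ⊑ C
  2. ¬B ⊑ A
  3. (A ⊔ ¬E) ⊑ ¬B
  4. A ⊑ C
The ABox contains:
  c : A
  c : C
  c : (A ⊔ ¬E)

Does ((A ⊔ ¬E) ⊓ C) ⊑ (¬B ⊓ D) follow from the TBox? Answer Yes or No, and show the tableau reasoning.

1. ((A ⊔ ¬E) ⊓ C) ⊑ (¬B ⊓ D)  ⇔  (((A ⊔ ¬E) ⊓ C) ⊓ (B ⊔ ¬D)) unsat w.r.t. T
   apply at x₀: (A ⊔ ¬E)⊑¬B
   open: L(x₀) ⊇ {A, C, ¬B, ¬D}
2. Hence ((A ⊔ ¬E) ⊓ C) ⊑ (¬B ⊓ D): not entailed.

No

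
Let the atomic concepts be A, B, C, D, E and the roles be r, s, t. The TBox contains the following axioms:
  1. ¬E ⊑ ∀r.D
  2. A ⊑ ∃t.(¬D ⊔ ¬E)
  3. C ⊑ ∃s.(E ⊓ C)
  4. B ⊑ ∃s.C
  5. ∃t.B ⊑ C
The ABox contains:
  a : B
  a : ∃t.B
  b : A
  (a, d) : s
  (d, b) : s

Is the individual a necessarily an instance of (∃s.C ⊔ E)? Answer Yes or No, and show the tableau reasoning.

Yes

1. a : (∃s.C ⊔ E)?  L(a) = {B, ∃t.B} ∪ {(∀s.¬C ⊓ ¬E)}
   clash {C, ¬C} at an ∃-successor — a ∈ (∃s.C ⊔ E)
2. Hence a : (∃s.C ⊔ E): entailed.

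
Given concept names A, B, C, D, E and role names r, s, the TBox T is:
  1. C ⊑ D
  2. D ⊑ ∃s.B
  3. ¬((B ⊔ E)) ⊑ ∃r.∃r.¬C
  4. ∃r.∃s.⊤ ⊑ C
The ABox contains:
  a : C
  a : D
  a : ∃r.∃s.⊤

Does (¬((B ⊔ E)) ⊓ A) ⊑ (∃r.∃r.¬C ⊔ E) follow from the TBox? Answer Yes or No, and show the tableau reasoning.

1. (¬((B ⊔ E)) ⊓ A) ⊑ (∃r.∃r.¬C ⊔ E)  ⇔  (((¬B ⊓ ¬E) ⊓ A) ⊓ (∀r.∀r.C ⊓ ¬E)) unsat w.r.t. T
   all branches close; clash {C, ¬C} at an ∃-successor
2. Hence (¬((B ⊔ E)) ⊓ A) ⊑ (∃r.∃r.¬C ⊔ E): entailed.

Yes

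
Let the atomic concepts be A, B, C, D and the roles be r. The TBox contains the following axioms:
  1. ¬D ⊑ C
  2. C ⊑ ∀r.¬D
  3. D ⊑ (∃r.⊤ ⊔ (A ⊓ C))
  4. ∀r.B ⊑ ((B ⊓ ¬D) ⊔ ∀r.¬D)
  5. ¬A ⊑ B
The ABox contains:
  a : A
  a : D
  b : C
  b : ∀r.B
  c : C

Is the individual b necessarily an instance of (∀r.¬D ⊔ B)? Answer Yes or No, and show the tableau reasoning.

1. b : (∀r.¬D ⊔ B)?  L(b) = {C, ∀r.B} ∪ {(∃r.D ⊓ ¬B)}
   clash {B, ¬B} at b — b ∈ (∀r.¬D ⊔ B)
2. Hence b : (∀r.¬D ⊔ B): entailed.

Yes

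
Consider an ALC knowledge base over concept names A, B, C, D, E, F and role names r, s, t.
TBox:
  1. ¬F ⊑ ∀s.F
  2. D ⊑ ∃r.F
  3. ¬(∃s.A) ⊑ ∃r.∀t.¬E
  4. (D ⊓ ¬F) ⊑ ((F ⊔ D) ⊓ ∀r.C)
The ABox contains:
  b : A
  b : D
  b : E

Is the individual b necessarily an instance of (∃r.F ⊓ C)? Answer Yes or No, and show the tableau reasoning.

No

1. b : (∃r.F ⊓ C)?  L(b) = {A, D, E} ∪ {(∀r.¬F ⊔ ¬C)}
   apply at b: D⊑∃r.F
   open: L(b) ⊇ {A, D, E, F, ¬C, …} (+ ∃-successors) — b ∉ (∃r.F ⊓ C) possible
2. Hence b : (∃r.F ⊓ C): not entailed.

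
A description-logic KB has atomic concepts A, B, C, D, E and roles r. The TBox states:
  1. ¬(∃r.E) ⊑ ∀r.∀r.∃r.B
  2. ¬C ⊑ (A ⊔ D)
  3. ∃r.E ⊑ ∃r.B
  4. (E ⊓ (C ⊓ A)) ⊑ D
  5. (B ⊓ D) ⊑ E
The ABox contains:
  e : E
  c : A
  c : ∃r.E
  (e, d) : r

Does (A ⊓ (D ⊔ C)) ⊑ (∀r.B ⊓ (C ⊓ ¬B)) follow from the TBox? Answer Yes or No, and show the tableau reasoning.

1. (A ⊓ (D ⊔ C)) ⊑ (∀r.B ⊓ (C ⊓ ¬B))  ⇔  ((A ⊓ (D ⊔ C)) ⊓ (∃r.¬B ⊔ (¬C ⊔ B))) unsat w.r.t. T
   open: L(x₀) ⊇ {A, C, D, ¬B, ∀r.¬E, …} (+ ∃-successors)
2. Hence (A ⊓ (D ⊔ C)) ⊑ (∀r.B ⊓ (C ⊓ ¬B)): not entailed.

No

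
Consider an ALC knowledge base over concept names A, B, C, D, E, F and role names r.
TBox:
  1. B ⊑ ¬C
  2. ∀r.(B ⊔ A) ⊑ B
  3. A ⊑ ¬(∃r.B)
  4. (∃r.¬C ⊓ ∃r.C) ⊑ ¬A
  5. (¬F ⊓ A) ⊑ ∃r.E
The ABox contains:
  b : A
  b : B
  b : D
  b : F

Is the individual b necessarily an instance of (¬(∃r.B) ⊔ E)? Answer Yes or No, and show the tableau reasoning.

Yes

1. b : (¬(∃r.B) ⊔ E)?  L(b) = {A, B, D, F} ∪ {(∃r.B ⊓ ¬E)}
   clash {A, ¬A} at b — b ∈ (¬(∃r.B) ⊔ E)
2. Hence b : (¬(∃r.B) ⊔ E): entailed.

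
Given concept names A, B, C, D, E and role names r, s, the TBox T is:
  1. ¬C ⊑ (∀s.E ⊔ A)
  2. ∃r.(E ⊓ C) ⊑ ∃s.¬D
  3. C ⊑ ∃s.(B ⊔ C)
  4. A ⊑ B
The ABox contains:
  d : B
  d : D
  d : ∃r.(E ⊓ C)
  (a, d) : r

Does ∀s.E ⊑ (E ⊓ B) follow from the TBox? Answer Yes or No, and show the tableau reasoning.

1. ∀s.E ⊑ (E ⊓ B)  ⇔  (∀s.E ⊓ (¬E ⊔ ¬B)) unsat w.r.t. T
   open: L(x₀) ⊇ {C, ¬A, ¬E, ∀r.(¬E ⊔ ¬C), ∀s.E, …} (+ ∃-successors)
2. Hence ∀s.E ⊑ (E ⊓ B): not entailed.

No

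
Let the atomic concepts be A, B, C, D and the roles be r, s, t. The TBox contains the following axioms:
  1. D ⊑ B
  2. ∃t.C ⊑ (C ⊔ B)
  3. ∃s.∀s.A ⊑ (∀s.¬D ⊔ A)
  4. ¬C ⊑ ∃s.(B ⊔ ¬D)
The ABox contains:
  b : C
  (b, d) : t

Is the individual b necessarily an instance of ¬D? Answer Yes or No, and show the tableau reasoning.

No

1. b : ¬D?  L(b) = {C} ∪ {D}
   apply at b: D⊑B
   open: L(b) ⊇ {B, C, D, ∀s.∃s.¬A, ∀t.¬C} — b ∉ ¬D possible
2. Hence b : ¬D: not entailed.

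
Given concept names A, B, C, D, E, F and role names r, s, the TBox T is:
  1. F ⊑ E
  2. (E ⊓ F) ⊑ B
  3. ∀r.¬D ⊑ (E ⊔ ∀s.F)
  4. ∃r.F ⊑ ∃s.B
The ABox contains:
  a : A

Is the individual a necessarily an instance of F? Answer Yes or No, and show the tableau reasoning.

1. a : F?  L(a) = {A} ∪ {¬F}
   open: L(a) ⊇ {A, ¬F, ∀r.¬F, ∃r.D} (+ ∃-successors) — a ∉ F possible
2. Hence a : F: not entailed.

No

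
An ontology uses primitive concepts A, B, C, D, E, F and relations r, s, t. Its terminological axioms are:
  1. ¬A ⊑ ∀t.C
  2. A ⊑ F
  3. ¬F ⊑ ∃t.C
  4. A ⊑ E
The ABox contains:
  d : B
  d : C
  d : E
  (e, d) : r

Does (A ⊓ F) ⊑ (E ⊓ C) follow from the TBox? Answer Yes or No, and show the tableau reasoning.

No

1. (A ⊓ F) ⊑ (E ⊓ C)  ⇔  ((A ⊓ F) ⊓ (¬E ⊔ ¬C)) unsat w.r.t. T
   apply at x₀: A⊑E
   open: L(x₀) ⊇ {A, E, F, ¬C}
2. Hence (A ⊓ F) ⊑ (E ⊓ C): not entailed.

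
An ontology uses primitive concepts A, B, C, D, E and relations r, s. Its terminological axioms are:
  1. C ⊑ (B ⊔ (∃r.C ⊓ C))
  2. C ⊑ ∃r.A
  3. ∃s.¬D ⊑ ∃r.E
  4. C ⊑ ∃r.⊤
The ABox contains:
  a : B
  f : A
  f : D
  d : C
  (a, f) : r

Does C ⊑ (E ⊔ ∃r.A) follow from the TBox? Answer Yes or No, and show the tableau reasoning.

1. C ⊑ (E ⊔ ∃r.A)  ⇔  (C ⊓ (¬E ⊓ ∀r.¬A)) unsat w.r.t. T
   all branches close; clash {A, ¬A} at an ∃-successor
2. Hence C ⊑ (E ⊔ ∃r.A): entailed.

Yes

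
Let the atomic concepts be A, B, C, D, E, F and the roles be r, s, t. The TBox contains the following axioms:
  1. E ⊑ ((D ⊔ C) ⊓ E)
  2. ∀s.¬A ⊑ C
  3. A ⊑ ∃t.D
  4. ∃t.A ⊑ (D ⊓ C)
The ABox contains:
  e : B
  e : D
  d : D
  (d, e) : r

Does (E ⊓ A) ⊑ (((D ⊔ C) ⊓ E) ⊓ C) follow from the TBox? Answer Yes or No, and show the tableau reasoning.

1. (E ⊓ A) ⊑ (((D ⊔ C) ⊓ E) ⊓ C)  ⇔  ((E ⊓ A) ⊓ (((¬D ⊓ ¬C) ⊔ ¬E) ⊔ ¬C)) unsat w.r.t. T
   apply at x₀: E⊑((D ⊔ C) ⊓ E); A⊑∃t.D
   open: L(x₀) ⊇ {A, D, E, ¬C, ∀t.¬A, …} (+ ∃-successors)
2. Hence (E ⊓ A) ⊑ (((D ⊔ C) ⊓ E) ⊓ C): not entailed.

No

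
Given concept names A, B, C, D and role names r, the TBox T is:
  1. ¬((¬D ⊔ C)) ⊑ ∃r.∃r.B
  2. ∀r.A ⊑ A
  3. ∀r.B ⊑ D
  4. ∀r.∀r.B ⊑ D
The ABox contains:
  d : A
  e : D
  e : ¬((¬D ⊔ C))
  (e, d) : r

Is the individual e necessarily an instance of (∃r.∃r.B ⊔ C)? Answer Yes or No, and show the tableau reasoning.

1. e : (∃r.∃r.B ⊔ C)?  L(e) = {D, ¬((¬D ⊔ C))} ∪ {(∀r.∀r.¬B ⊓ ¬C)}
   clash {B, ¬B} at an ∃-successor — e ∈ (∃r.∃r.B ⊔ C)
2. Hence e : (∃r.∃r.B ⊔ C): entailed.

Yes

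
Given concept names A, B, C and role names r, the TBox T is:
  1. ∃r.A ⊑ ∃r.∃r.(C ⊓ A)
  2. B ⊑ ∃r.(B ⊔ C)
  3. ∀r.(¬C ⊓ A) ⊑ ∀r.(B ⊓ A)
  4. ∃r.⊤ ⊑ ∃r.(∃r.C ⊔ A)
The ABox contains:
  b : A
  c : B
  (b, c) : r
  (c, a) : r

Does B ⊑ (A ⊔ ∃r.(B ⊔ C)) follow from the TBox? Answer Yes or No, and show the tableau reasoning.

Yes

1. B ⊑ (A ⊔ ∃r.(B ⊔ C))  ⇔  (B ⊓ (¬A ⊓ ∀r.(¬B ⊓ ¬C))) unsat w.r.t. T
   all branches close; clash {B, ¬B} at an ∃-successor
2. Hence B ⊑ (A ⊔ ∃r.(B ⊔ C)): entailed.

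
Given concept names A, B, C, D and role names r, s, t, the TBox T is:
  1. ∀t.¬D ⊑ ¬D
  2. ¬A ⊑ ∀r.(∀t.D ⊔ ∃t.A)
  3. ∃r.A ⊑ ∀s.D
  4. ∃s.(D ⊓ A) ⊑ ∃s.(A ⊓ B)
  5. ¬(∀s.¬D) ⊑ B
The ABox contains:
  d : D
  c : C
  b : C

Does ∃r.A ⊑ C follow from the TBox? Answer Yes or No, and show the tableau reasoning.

1. ∃r.A ⊑ C  ⇔  (∃r.A ⊓ ¬C) unsat w.r.t. T
   apply at x₀: ∃r.A⊑∀s.D
   open: L(x₀) ⊇ {A, ¬C, ∀s.(¬D ⊔ ¬A), ∀s.D, ∀s.¬D, …} (+ ∃-successors)
2. Hence ∃r.A ⊑ C: not entailed.

No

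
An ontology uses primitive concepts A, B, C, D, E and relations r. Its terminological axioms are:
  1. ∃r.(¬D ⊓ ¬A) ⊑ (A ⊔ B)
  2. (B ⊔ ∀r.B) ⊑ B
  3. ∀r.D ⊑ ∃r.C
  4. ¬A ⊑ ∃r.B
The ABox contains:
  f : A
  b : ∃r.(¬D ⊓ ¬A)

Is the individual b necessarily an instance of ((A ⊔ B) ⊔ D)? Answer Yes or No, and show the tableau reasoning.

Yes

1. b : ((A ⊔ B) ⊔ D)?  L(b) = {∃r.(¬D ⊓ ¬A)} ∪ {((¬A ⊓ ¬B) ⊓ ¬D)}
   clash {B, ¬B} at b — b ∈ ((A ⊔ B) ⊔ D)
2. Hence b : ((A ⊔ B) ⊔ D): entailed.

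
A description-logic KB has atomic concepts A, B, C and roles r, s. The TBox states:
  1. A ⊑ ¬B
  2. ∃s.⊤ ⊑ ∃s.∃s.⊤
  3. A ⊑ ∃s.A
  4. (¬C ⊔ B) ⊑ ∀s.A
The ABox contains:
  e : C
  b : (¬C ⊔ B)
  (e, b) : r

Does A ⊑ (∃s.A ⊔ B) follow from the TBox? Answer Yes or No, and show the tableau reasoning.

Yes

1. A ⊑ (∃s.A ⊔ B)  ⇔  (A ⊓ (∀s.¬A ⊓ ¬B)) unsat w.r.t. T
   all branches close; clash {A, ¬A} at an ∃-successor
2. Hence A ⊑ (∃s.A ⊔ B): entailed.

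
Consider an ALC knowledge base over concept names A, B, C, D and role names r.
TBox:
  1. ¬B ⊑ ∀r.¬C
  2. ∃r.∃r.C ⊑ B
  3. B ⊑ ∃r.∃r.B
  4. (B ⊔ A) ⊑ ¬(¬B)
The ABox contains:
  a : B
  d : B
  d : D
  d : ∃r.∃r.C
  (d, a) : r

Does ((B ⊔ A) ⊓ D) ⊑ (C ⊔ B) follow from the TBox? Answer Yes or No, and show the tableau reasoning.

Yes

1. ((B ⊔ A) ⊓ D) ⊑ (C ⊔ B)  ⇔  (((B ⊔ A) ⊓ D) ⊓ (¬C ⊓ ¬B)) unsat w.r.t. T
   all branches close; clash {B, ¬B} at x₀
2. Hence ((B ⊔ A) ⊓ D) ⊑ (C ⊔ B): entailed.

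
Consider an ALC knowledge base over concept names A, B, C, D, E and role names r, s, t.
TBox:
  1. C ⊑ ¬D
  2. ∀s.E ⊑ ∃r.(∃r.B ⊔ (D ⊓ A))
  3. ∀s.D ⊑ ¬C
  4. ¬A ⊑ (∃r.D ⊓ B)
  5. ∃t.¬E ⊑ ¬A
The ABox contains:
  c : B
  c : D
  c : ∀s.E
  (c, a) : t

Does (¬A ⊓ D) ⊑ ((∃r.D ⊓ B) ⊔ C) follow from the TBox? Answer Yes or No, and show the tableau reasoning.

1. (¬A ⊓ D) ⊑ ((∃r.D ⊓ B) ⊔ C)  ⇔  ((¬A ⊓ D) ⊓ ((∀r.¬D ⊔ ¬B) ⊓ ¬C)) unsat w.r.t. T
   all branches close; clash {B, ¬B} at x₀
2. Hence (¬A ⊓ D) ⊑ ((∃r.D ⊓ B) ⊔ C): entailed.

Yes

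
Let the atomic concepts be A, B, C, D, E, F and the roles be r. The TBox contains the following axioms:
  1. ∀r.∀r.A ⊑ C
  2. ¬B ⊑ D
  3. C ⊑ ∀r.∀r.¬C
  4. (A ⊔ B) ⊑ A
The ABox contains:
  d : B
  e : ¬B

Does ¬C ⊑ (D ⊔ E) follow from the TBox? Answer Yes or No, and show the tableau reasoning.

No

1. ¬C ⊑ (D ⊔ E)  ⇔  (¬C ⊓ (¬D ⊓ ¬E)) unsat w.r.t. T
   open: L(x₀) ⊇ {A, B, ¬C, ¬D, ¬E, …} (+ ∃-successors)
2. Hence ¬C ⊑ (D ⊔ E): not entailed.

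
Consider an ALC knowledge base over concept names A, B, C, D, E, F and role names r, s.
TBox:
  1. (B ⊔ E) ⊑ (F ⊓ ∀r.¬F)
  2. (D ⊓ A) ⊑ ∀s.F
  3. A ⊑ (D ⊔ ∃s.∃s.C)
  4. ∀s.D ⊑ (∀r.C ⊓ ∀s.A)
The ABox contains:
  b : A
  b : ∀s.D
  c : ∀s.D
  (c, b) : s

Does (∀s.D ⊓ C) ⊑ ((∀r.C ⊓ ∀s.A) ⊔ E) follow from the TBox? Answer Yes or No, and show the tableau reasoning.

Yes

1. (∀s.D ⊓ C) ⊑ ((∀r.C ⊓ ∀s.A) ⊔ E)  ⇔  ((∀s.D ⊓ C) ⊓ ((∃r.¬C ⊔ ∃s.¬A) ⊓ ¬E)) unsat w.r.t. T
   all branches close; clash {A, ¬A} at an ∃-successor
2. Hence (∀s.D ⊓ C) ⊑ ((∀r.C ⊓ ∀s.A) ⊔ E): entailed.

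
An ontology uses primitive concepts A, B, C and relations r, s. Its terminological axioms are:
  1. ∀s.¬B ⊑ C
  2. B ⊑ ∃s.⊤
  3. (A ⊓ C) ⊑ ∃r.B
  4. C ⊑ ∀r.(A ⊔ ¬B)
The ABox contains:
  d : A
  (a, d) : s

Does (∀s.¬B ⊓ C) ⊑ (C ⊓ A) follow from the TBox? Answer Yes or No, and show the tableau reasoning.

1. (∀s.¬B ⊓ C) ⊑ (C ⊓ A)  ⇔  ((∀s.¬B ⊓ C) ⊓ (¬C ⊔ ¬A)) unsat w.r.t. T
   apply at x₀: C⊑∀r.(A ⊔ ¬B)
   open: L(x₀) ⊇ {C, ¬A, ¬B, ∀r.(A ⊔ ¬B), ∀s.¬B}
2. Hence (∀s.¬B ⊓ C) ⊑ (C ⊓ A): not entailed.

No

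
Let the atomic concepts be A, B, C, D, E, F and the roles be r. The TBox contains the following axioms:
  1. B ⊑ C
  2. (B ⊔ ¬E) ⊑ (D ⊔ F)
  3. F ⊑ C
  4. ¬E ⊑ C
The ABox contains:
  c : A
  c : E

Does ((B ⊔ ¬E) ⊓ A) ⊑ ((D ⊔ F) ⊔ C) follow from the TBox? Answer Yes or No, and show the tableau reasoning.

Yes

1. ((B ⊔ ¬E) ⊓ A) ⊑ ((D ⊔ F) ⊔ C)  ⇔  (((B ⊔ ¬E) ⊓ A) ⊓ ((¬D ⊓ ¬F) ⊓ ¬C)) unsat w.r.t. T
   all branches close; clash {C, ¬C} at x₀
2. Hence ((B ⊔ ¬E) ⊓ A) ⊑ ((D ⊔ F) ⊔ C): entailed.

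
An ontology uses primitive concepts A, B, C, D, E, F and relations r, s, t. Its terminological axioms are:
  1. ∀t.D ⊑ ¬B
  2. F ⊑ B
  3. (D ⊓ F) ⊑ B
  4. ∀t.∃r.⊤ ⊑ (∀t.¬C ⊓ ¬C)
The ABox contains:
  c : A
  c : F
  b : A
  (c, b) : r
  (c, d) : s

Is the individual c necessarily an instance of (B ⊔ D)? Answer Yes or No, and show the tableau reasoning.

1. c : (B ⊔ D)?  L(c) = {A, F} ∪ {(¬B ⊓ ¬D)}
   clash {B, ¬B} at c — c ∈ (B ⊔ D)
2. Hence c : (B ⊔ D): entailed.

Yes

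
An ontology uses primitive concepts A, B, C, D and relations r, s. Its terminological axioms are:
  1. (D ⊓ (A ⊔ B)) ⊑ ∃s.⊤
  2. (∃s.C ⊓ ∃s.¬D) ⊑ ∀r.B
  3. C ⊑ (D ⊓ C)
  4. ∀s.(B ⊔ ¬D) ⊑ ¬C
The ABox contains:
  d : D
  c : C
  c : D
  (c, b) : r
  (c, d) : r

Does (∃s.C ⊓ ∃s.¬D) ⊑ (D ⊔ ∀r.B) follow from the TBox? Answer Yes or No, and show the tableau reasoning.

1. (∃s.C ⊓ ∃s.¬D) ⊑ (D ⊔ ∀r.B)  ⇔  ((∃s.C ⊓ ∃s.¬D) ⊓ (¬D ⊓ ∃r.¬B)) unsat w.r.t. T
   all branches close; clash {D, ¬D} at x₀
2. Hence (∃s.C ⊓ ∃s.¬D) ⊑ (D ⊔ ∀r.B): entailed.

Yes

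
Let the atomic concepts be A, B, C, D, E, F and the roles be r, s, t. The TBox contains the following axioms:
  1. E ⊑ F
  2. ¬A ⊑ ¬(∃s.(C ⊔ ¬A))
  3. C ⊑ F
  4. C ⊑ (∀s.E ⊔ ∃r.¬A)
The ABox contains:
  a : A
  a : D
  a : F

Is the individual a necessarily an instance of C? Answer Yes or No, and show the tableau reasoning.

1. a : C?  L(a) = {A, D, F} ∪ {¬C}
   open: L(a) ⊇ {A, D, F, ¬C} — a ∉ C possible
2. Hence a : C: not entailed.

No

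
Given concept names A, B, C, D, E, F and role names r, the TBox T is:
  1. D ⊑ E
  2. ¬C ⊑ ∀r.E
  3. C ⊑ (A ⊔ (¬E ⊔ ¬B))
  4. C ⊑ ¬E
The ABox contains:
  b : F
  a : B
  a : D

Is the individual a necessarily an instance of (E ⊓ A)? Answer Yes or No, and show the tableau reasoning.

No

1. a : (E ⊓ A)?  L(a) = {B, D} ∪ {(¬E ⊔ ¬A)}
   apply at a: D⊑E
   open: L(a) ⊇ {B, D, E, ¬A, ¬C, …} — a ∉ (E ⊓ A) possible
2. Hence a : (E ⊓ A): not entailed.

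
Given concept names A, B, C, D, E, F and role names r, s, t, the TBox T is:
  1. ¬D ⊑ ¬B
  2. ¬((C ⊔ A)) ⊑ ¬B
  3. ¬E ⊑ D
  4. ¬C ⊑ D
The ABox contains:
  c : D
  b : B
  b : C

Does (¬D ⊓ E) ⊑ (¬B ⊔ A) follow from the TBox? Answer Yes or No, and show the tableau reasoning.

1. (¬D ⊓ E) ⊑ (¬B ⊔ A)  ⇔  ((¬D ⊓ E) ⊓ (B ⊓ ¬A)) unsat w.r.t. T
   all branches close; clash {D, ¬D} at x₀
2. Hence (¬D ⊓ E) ⊑ (¬B ⊔ A): entailed.

Yes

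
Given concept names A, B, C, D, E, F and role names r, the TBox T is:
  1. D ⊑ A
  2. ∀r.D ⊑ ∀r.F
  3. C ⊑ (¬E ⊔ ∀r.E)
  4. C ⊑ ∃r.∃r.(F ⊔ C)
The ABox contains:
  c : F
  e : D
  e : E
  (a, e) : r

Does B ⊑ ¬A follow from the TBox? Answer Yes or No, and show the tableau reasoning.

No

1. B ⊑ ¬A  ⇔  (B ⊓ A) unsat w.r.t. T
   open: L(x₀) ⊇ {A, B, ¬C, ∃r.¬D} (+ ∃-successors)
2. Hence B ⊑ ¬A: not entailed.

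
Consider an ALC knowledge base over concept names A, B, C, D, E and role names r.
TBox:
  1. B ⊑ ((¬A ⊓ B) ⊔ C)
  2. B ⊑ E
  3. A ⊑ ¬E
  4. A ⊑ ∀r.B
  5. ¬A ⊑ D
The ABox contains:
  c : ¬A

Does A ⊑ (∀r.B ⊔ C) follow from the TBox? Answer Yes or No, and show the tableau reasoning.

Yes

1. A ⊑ (∀r.B ⊔ C)  ⇔  (A ⊓ (∃r.¬B ⊓ ¬C)) unsat w.r.t. T
   all branches close; clash {E, ¬E} at x₀
2. Hence A ⊑ (∀r.B ⊔ C): entailed.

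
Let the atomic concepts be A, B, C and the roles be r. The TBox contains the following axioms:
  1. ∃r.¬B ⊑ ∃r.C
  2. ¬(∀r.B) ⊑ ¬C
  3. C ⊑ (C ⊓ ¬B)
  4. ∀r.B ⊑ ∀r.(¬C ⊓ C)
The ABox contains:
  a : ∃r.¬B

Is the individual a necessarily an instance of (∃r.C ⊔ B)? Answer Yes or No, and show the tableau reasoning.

1. a : (∃r.C ⊔ B)?  L(a) = {∃r.¬B} ∪ {(∀r.¬C ⊓ ¬B)}
   clash {C, ¬C} at an ∃-successor — a ∈ (∃r.C ⊔ B)
2. Hence a : (∃r.C ⊔ B): entailed.

Yes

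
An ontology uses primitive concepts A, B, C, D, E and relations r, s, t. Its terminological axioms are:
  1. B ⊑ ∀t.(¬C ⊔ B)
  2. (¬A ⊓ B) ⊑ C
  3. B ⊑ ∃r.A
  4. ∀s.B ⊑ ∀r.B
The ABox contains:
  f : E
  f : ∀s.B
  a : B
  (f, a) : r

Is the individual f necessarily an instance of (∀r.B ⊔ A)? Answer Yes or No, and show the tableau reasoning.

1. f : (∀r.B ⊔ A)?  L(f) = {E, ∀s.B} ∪ {(∃r.¬B ⊓ ¬A)}
   clash {B, ¬B} at an ∃-successor — f ∈ (∀r.B ⊔ A)
2. Hence f : (∀r.B ⊔ A): entailed.

Yes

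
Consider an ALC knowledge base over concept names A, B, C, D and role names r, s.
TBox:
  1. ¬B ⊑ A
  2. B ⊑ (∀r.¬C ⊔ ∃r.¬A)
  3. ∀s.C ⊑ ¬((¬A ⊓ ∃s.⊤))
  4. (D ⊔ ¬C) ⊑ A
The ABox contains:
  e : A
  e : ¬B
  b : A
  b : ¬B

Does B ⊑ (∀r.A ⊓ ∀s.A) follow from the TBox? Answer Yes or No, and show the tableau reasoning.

No

1. B ⊑ (∀r.A ⊓ ∀s.A)  ⇔  (B ⊓ (∃r.¬A ⊔ ∃s.¬A)) unsat w.r.t. T
   apply at x₀: B⊑(∀r.¬C ⊔ ∃r.¬A)
   open: L(x₀) ⊇ {B, C, ¬D, ∃r.¬A, ∃s.¬C} (+ ∃-successors)
2. Hence B ⊑ (∀r.A ⊓ ∀s.A): not entailed.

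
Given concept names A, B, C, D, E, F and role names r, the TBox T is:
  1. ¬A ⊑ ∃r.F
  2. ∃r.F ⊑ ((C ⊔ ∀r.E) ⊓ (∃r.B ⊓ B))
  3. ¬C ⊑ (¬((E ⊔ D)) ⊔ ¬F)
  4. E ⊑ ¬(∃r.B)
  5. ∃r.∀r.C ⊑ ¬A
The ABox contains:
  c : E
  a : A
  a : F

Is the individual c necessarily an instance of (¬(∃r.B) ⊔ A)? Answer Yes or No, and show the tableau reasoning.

Yes

1. c : (¬(∃r.B) ⊔ A)?  L(c) = {E} ∪ {(∃r.B ⊓ ¬A)}
   clash {B, ¬B} at an ∃-successor — c ∈ (¬(∃r.B) ⊔ A)
2. Hence c : (¬(∃r.B) ⊔ A): entailed.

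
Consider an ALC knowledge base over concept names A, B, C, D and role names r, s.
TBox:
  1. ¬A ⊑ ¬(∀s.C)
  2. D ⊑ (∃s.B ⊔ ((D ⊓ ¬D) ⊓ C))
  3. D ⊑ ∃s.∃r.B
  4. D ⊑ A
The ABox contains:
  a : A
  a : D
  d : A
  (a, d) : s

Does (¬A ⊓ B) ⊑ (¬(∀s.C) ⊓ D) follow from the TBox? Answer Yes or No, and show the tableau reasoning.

No

1. (¬A ⊓ B) ⊑ (¬(∀s.C) ⊓ D)  ⇔  ((¬A ⊓ B) ⊓ (∀s.C ⊔ ¬D)) unsat w.r.t. T
   apply at x₀: ¬A⊑¬(∀s.C)
   open: L(x₀) ⊇ {B, ¬A, ¬D, ∃s.¬C} (+ ∃-successors)
2. Hence (¬A ⊓ B) ⊑ (¬(∀s.C) ⊓ D): not entailed.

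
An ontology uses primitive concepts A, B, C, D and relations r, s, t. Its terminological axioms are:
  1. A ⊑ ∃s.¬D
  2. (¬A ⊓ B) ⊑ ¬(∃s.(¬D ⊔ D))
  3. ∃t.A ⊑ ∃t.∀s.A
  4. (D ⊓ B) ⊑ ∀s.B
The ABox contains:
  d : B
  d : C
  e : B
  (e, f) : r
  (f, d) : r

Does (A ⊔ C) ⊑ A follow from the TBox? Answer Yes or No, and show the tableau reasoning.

No

1. (A ⊔ C) ⊑ A  ⇔  ((A ⊔ C) ⊓ ¬A) unsat w.r.t. T
   open: L(x₀) ⊇ {C, ¬A, ¬B, ¬D, ∀t.¬A}
2. Hence (A ⊔ C) ⊑ A: not entailed.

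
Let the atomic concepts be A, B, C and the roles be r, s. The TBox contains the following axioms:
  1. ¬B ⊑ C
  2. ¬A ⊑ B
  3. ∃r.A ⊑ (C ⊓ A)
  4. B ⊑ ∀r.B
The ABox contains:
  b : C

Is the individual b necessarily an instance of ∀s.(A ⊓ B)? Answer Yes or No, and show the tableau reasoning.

No

1. b : ∀s.(A ⊓ B)?  L(b) = {C} ∪ {∃s.(¬A ⊔ ¬B)}
   open: L(b) ⊇ {A, C, ¬B, ∀r.¬A, ∃s.(¬A ⊔ ¬B)} (+ ∃-successors) — b ∉ ∀s.(A ⊓ B) possible
2. Hence b : ∀s.(A ⊓ B): not entailed.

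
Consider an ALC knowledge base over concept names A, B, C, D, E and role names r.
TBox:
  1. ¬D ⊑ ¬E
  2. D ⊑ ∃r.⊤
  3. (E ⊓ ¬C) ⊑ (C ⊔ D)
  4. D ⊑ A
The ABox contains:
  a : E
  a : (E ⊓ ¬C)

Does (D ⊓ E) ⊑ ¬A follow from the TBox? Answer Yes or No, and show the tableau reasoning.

1. (D ⊓ E) ⊑ ¬A  ⇔  ((D ⊓ E) ⊓ A) unsat w.r.t. T
   apply at x₀: D⊑∃r.⊤
   open: L(x₀) ⊇ {A, C, D, E, ∃r.⊤} (+ ∃-successors)
2. Hence (D ⊓ E) ⊑ ¬A: not entailed.

No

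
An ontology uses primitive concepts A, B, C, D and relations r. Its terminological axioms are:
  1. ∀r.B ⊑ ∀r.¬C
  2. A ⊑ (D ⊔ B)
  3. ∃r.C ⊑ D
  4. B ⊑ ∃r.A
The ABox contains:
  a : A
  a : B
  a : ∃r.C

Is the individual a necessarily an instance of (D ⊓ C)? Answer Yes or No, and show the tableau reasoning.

1. a : (D ⊓ C)?  L(a) = {A, B, ∃r.C} ∪ {(¬D ⊔ ¬C)}
   apply at a: A⊑(D ⊔ B); ∃r.C⊑D; B⊑∃r.A
   open: L(a) ⊇ {A, B, D, ¬C, ∃r.A, …} (+ ∃-successors) — a ∉ (D ⊓ C) possible
2. Hence a : (D ⊓ C): not entailed.

No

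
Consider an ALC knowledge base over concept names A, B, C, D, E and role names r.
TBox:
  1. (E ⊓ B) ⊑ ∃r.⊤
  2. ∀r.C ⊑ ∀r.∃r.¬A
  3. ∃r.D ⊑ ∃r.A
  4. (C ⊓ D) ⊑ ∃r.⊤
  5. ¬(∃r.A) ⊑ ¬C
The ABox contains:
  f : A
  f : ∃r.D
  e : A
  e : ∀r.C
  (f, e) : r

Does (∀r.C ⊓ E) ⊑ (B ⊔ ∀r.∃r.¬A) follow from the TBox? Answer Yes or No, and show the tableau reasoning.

Yes

1. (∀r.C ⊓ E) ⊑ (B ⊔ ∀r.∃r.¬A)  ⇔  ((∀r.C ⊓ E) ⊓ (¬B ⊓ ∃r.∀r.A)) unsat w.r.t. T
   all branches close; clash {C, ¬C} at an ∃-successor
2. Hence (∀r.C ⊓ E) ⊑ (B ⊔ ∀r.∃r.¬A): entailed.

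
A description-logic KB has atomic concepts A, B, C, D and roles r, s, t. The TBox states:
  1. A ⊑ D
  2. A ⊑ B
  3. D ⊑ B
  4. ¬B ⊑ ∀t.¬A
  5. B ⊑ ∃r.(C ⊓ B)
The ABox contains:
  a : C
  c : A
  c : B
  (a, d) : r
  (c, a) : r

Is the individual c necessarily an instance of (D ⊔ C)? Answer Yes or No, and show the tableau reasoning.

Yes

1. c : (D ⊔ C)?  L(c) = {A, B} ∪ {(¬D ⊓ ¬C)}
   clash {D, ¬D} at c — c ∈ (D ⊔ C)
2. Hence c : (D ⊔ C): entailed.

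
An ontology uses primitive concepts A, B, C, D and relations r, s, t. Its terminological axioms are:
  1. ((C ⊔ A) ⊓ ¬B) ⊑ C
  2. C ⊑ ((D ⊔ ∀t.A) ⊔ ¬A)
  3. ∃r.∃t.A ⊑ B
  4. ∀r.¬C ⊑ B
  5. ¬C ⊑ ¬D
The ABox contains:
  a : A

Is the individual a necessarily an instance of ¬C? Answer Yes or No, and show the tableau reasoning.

1. a : ¬C?  L(a) = {A} ∪ {C}
   apply at a: C⊑((D ⊔ ∀t.A) ⊔ ¬A)
   open: L(a) ⊇ {A, C, D, ∀r.∀t.¬A, ∃r.C} (+ ∃-successors) — a ∉ ¬C possible
2. Hence a : ¬C: not entailed.

No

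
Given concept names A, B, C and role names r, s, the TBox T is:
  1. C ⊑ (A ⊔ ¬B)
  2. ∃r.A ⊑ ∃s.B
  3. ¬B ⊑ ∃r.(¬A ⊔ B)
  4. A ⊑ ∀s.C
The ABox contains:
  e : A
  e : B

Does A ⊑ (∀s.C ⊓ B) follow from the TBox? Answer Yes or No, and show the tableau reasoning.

1. A ⊑ (∀s.C ⊓ B)  ⇔  (A ⊓ (∃s.¬C ⊔ ¬B)) unsat w.r.t. T
   apply at x₀: A⊑∀s.C
   open: L(x₀) ⊇ {A, ¬B, ¬C, ∀r.¬A, ∀s.C, …} (+ ∃-successors)
2. Hence A ⊑ (∀s.C ⊓ B): not entailed.

No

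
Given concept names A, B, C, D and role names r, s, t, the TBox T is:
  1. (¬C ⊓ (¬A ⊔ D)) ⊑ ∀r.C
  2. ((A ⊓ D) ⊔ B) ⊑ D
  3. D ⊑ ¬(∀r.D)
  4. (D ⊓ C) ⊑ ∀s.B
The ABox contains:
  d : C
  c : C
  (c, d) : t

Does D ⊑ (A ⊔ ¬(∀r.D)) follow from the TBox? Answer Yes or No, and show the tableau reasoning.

1. D ⊑ (A ⊔ ¬(∀r.D))  ⇔  (D ⊓ (¬A ⊓ ∀r.D)) unsat w.r.t. T
   all branches close; clash {D, ¬D} at an ∃-successor
2. Hence D ⊑ (A ⊔ ¬(∀r.D)): entailed.

Yes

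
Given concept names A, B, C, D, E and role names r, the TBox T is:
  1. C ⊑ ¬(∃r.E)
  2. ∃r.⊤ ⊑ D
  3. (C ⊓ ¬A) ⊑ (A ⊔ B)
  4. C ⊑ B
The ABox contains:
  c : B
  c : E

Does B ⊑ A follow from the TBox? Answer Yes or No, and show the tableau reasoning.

1. B ⊑ A  ⇔  (B ⊓ ¬A) unsat w.r.t. T
   open: L(x₀) ⊇ {B, ¬A, ¬C, ∀r.⊥}
2. Hence B ⊑ A: not entailed.

No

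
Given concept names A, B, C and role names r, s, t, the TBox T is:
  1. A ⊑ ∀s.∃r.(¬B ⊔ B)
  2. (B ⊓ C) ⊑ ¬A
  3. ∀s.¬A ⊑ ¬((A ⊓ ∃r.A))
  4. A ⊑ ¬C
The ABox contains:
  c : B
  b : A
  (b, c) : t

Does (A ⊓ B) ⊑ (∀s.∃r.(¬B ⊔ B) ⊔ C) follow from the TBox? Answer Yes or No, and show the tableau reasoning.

1. (A ⊓ B) ⊑ (∀s.∃r.(¬B ⊔ B) ⊔ C)  ⇔  ((A ⊓ B) ⊓ (∃s.∀r.(B ⊓ ¬B) ⊓ ¬C)) unsat w.r.t. T
   all branches close; clash {A, ¬A} at x₀
2. Hence (A ⊓ B) ⊑ (∀s.∃r.(¬B ⊔ B) ⊔ C): entailed.

Yes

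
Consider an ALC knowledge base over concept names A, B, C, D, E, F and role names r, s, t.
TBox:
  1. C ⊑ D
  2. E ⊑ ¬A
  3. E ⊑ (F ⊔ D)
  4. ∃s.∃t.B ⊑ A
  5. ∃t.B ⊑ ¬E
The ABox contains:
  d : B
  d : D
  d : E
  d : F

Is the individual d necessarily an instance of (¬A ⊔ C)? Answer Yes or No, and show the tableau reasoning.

1. d : (¬A ⊔ C)?  L(d) = {B, D, E, F} ∪ {(A ⊓ ¬C)}
   clash {A, ¬A} at d — d ∈ (¬A ⊔ C)
2. Hence d : (¬A ⊔ C): entailed.

Yes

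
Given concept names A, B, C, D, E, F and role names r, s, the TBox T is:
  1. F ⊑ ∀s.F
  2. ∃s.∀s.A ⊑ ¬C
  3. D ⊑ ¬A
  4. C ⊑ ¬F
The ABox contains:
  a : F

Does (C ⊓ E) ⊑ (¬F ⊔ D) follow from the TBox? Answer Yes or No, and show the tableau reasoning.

1. (C ⊓ E) ⊑ (¬F ⊔ D)  ⇔  ((C ⊓ E) ⊓ (F ⊓ ¬D)) unsat w.r.t. T
   all branches close; clash {F, ¬F} at x₀
2. Hence (C ⊓ E) ⊑ (¬F ⊔ D): entailed.

Yes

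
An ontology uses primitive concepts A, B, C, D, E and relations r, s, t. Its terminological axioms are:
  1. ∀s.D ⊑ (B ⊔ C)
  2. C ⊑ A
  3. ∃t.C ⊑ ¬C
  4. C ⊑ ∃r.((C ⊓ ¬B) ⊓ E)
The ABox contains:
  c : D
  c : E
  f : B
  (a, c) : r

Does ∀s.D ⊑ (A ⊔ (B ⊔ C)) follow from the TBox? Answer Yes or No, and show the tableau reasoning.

1. ∀s.D ⊑ (A ⊔ (B ⊔ C))  ⇔  (∀s.D ⊓ (¬A ⊓ (¬B ⊓ ¬C))) unsat w.r.t. T
   all branches close; clash {C, ¬C} at x₀
2. Hence ∀s.D ⊑ (A ⊔ (B ⊔ C)): entailed.

Yes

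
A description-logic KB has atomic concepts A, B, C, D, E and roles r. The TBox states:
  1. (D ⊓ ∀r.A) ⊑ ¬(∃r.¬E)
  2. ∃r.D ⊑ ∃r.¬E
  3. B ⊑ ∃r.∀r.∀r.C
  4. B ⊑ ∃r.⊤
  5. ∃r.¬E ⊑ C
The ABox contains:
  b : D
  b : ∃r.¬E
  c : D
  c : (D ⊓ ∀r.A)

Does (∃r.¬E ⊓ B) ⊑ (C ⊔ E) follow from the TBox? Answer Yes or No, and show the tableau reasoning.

Yes

1. (∃r.¬E ⊓ B) ⊑ (C ⊔ E)  ⇔  ((∃r.¬E ⊓ B) ⊓ (¬C ⊓ ¬E)) unsat w.r.t. T
   all branches close; clash {C, ¬C} at x₀
2. Hence (∃r.¬E ⊓ B) ⊑ (C ⊔ E): entailed.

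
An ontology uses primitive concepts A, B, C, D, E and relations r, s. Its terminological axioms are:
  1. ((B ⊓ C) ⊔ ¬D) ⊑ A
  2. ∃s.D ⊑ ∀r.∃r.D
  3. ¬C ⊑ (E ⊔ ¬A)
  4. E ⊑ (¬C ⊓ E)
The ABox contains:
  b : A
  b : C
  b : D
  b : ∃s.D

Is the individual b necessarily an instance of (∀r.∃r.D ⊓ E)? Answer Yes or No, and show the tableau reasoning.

No

1. b : (∀r.∃r.D ⊓ E)?  L(b) = {A, C, D, ∃s.D} ∪ {(∃r.∀r.¬D ⊔ ¬E)}
   apply at b: ∃s.D⊑∀r.∃r.D
   open: L(b) ⊇ {A, C, D, ¬E, ∀r.∃r.D, …} (+ ∃-successors) — b ∉ (∀r.∃r.D ⊓ E) possible
2. Hence b : (∀r.∃r.D ⊓ E): not entailed.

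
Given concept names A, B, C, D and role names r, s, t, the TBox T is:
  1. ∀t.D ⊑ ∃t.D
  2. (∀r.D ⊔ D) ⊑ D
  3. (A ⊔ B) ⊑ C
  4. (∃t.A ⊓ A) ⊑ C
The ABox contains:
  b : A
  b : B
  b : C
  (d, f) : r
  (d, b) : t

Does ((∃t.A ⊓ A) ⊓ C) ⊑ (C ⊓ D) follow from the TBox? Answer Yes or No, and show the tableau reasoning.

No

1. ((∃t.A ⊓ A) ⊓ C) ⊑ (C ⊓ D)  ⇔  (((∃t.A ⊓ A) ⊓ C) ⊓ (¬C ⊔ ¬D)) unsat w.r.t. T
   open: L(x₀) ⊇ {A, C, ¬D, ∃r.¬D, ∃t.A, …} (+ ∃-successors)
2. Hence ((∃t.A ⊓ A) ⊓ C) ⊑ (C ⊓ D): not entailed.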